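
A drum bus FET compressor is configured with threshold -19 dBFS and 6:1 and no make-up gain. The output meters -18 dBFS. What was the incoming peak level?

Post-compression overshoot = -18 − (-19) = 1 dB.
Input overshoot = R × output overshoot = 6 dB → input = -19 + 6 = -13 dBFS.

-13 dBFS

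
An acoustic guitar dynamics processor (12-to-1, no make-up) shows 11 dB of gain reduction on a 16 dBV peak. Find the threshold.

Input is 12 dB above T (since output overshoot × R = input overshoot: (5 − T)·12 = 16 − T gives T = 4 dBV).
Check: 4 + (16 − 4)/12 = 4 + 1 = 5 dBV. ✓

4 dBV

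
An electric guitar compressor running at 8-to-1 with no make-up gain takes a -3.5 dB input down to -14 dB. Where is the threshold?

Input is 12 dB above T (since output overshoot × R = input overshoot: (-14 − T)·8 = -3.5 − T gives T = -15.5 dB).
Check: -15.5 + (-3.5 − (-15.5))/8 = -15.5 + 1.5 = -14 dB. ✓

-15.5 dB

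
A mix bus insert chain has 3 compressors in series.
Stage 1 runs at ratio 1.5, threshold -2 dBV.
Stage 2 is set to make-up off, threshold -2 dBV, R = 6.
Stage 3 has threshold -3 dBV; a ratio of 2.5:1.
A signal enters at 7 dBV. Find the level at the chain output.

Stage 1: 9 dB above -2 dBV, reduced 1.5:1 to 6 dB above → 4 dBV.
Stage 2: overshoot 6 dB → 6/6 = 1 dB → -1 dBV.
Stage 3: 2 dB above -3 dBV, reduced 2.5:1 to 0.8 dB above → -2.2 dBV.

-2.2 dBV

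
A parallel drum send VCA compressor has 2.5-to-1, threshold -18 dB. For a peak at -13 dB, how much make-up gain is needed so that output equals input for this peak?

3 dB

Without make-up, output = threshold + overshoot/2.5 = -18 + 2 = -16 dB.
Gap to target: 3 dB.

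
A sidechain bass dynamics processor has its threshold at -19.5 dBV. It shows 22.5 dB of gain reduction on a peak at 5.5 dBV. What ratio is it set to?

10:1

Input overshoot = 5.5 − (-19.5) = 25 dB.
Output overshoot = 25 − 22.5 = 2.5 dB.
Ratio = input overshoot / output overshoot = 25 / 2.5 = 10.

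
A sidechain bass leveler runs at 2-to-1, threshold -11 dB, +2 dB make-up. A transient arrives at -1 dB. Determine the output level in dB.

Overshoot: -1 − (-11) = 10 dB.
2:1 compression reduces that to 10/2 = 5 dB over.
So the level is -11 + 5 = -6 dB; make-up adds 2 dB, giving -4 dB.

-4 dB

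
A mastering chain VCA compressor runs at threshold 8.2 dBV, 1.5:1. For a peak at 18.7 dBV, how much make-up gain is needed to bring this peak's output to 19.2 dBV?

4 dB

The peak compresses to 8.2 + 10.5/1.5 = 15.2 dBV.
To reach 19.2 dBV requires 19.2 − 15.2 = 4 dB of make-up.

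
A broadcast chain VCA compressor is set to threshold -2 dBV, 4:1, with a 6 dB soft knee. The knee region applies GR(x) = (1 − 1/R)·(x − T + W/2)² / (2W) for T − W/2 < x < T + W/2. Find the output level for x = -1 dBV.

x − T + W/2 = -1 − (-2) + 3 = 4.
GR = (1 − 1/4) × 4² / 12 = 0.75 × 16 / 12 = 1 dB.
Output = -1 − 1 = -2 dBV.

-2 dBV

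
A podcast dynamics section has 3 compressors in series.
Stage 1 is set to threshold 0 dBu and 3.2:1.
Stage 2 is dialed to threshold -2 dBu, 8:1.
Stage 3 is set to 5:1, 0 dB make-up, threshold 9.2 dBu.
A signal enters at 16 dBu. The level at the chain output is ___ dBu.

Stage 1: 16 dBu is 16 dB over 0 dBu; at 3.2:1 that becomes 5 dB over, giving 5 dBu.
Stage 2: overshoot 7 dB → 7/8 = 0.875 dB → -1.125 dBu.
Stage 3: -1.125 dBu ≤ 9.2 dBu, so stage 3 doesn't engage; output -1.125 dBu.

-1.125 dBu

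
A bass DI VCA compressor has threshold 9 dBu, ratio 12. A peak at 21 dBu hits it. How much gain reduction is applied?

Overshoot = 21 − 9 = 12 dB.
After 12:1 compression the overshoot becomes 12/12 = 1 dB.
So the signal is attenuated by 12 − 1 = 11 dB.

11 dB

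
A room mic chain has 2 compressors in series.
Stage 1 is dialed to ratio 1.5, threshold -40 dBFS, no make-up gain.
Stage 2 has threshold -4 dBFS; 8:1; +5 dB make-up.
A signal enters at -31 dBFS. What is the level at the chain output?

Stage 1: overshoot 9 dB → 9/1.5 = 6 dB → -34 dBFS.
Stage 2: below threshold (-34 ≤ -4); passes unchanged; make-up brings it to -29 dBFS.

-29 dBFS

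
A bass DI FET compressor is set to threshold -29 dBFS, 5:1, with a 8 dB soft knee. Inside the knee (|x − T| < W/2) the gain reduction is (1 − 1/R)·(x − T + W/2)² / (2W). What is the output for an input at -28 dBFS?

-29.25 dBFS

x − T + W/2 = -28 − (-29) + 4 = 5.
GR = (1 − 1/5) × 5² / 16 = 0.8 × 25 / 16 = 1.25 dB.
Output = -28 − 1.25 = -29.25 dBFS.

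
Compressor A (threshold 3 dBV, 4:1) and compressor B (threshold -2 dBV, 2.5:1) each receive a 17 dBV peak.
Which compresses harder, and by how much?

B, by 0.9 dB

A: 14 dB over, compressed to 3.5 dB over, so 10.5 dB of GR.
B: 19 dB over, compressed to 7.6 dB over, so 11.4 dB of GR.
B applies 0.9 dB more gain reduction.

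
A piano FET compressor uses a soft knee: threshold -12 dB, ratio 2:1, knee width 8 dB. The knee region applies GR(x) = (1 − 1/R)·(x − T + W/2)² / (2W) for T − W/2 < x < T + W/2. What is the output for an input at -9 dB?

x − T + W/2 = -9 − (-12) + 4 = 7.
GR = (1 − 1/2) × 7² / 16 = 0.5 × 49 / 16 = 1.53125 dB.
Output = -9 − 1.53125 = -10.53125 dB.

-10.53125 dB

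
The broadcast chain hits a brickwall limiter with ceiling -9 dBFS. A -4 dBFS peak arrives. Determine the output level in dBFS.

The limiter clamps the peak to its -9 dBFS ceiling.

-9 dBFS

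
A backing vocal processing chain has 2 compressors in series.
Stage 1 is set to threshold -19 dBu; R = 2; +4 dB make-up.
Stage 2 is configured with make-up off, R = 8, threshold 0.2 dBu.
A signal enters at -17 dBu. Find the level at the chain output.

-14 dBu

Stage 1: -17 dBu is 2 dB over -19 dBu; at 2:1 that becomes 1 dB over, giving -18 dBu; +4 dB make-up → -14 dBu.
Stage 2: below threshold (-14 ≤ 0.2); passes unchanged; output -14 dBu.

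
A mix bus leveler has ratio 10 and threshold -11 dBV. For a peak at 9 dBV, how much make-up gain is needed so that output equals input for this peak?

The peak compresses to -11 + 20/10 = -9 dBV.
To reach 9 dBV requires 9 − (-9) = 18 dB of make-up.

18 dB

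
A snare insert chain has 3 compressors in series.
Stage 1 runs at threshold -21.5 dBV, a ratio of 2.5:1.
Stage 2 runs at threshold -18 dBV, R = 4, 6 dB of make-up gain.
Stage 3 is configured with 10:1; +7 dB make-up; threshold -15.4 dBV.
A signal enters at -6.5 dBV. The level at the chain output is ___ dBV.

Stage 1: 15 dB above -21.5 dBV, reduced 2.5:1 to 6 dB above → -15.5 dBV.
Stage 2: 2.5 dB above -18 dBV, reduced 4:1 to 0.625 dB above → -17.375 dBV; +6 dB make-up → -11.375 dBV.
Stage 3: overshoot 4.025 dB → 4.025/10 = 0.4025 dB → -14.9975 dBV; +7 dB make-up → -7.9975 dBV.

-7.9975 dBV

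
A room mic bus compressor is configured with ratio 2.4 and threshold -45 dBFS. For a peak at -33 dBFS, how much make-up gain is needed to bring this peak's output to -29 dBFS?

The peak compresses to -45 + 12/2.4 = -40 dBFS.
To reach -29 dBFS requires -29 − (-40) = 11 dB of make-up.

11 dB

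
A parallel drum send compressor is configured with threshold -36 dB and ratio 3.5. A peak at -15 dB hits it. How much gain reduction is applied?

Overshoot = -15 − (-36) = 21 dB.
After 3.5:1 compression the overshoot becomes 21/3.5 = 6 dB.
GR = overshoot in − overshoot out = 21 − 6 = 15 dB.

15 dB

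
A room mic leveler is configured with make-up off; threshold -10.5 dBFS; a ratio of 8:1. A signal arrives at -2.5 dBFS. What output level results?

-9.5 dBFS

Overshoot: -2.5 − (-10.5) = 8 dB.
8:1 compression reduces that to 8/8 = 1 dB over.
So the level is -10.5 + 1 = -9.5 dBFS.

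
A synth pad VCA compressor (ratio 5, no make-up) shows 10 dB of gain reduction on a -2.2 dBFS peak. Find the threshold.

Gain reduction = -2.2 − (-12.2) = 10 dB; output overshoot = GR / (R − 1) = 10 / 4 = 2.5 dB.
Threshold = output − output overshoot = -12.2 − 2.5 = -14.7 dBFS.

-14.7 dBFS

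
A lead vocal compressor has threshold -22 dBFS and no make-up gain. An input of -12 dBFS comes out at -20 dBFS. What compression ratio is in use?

Input overshoot = -12 − (-22) = 10 dB; output overshoot = -20 − (-22) = 2 dB.
Ratio = 10 / 2 = 5.

5:1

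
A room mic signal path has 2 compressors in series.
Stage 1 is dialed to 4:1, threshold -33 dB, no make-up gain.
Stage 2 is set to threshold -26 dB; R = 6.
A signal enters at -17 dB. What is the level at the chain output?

-29 dB

Stage 1: -17 dB is 16 dB over -33 dB; at 4:1 that becomes 4 dB over, giving -29 dB.
Stage 2: -29 dB ≤ -26 dB, so stage 2 doesn't engage; output -29 dB.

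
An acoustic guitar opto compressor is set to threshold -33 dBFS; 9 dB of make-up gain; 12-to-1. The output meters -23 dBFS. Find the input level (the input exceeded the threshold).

-21 dBFS

Remove make-up: -23 − 9 = -32 dBFS.
Post-compression overshoot = -32 − (-33) = 1 dB.
Input overshoot = R × output overshoot = 12 dB → input = -33 + 12 = -21 dBFS.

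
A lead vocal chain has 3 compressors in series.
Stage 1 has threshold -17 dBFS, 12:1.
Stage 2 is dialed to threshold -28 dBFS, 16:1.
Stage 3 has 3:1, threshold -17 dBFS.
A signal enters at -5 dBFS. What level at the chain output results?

Stage 1: overshoot 12 dB → 12/12 = 1 dB → -16 dBFS.
Stage 2: overshoot 12 dB → 12/16 = 0.75 dB → -27.25 dBFS.
Stage 3: -27.25 dBFS is at or below the -17 dBFS threshold — no compression; output -27.25 dBFS.

-27.25 dBFS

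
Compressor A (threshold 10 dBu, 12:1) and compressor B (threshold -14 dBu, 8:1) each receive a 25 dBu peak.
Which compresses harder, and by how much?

A: overshoot 15 dB → output overshoot 1.25 dB → GR 13.75 dB.
B: overshoot 39 dB → output overshoot 4.875 dB → GR 34.125 dB.
Difference: 20.375 dB in favour of B.

B, by 20.375 dB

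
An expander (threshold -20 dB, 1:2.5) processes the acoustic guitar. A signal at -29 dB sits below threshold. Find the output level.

Undershoot = (-20) − (-29) = 9 dB.
At 1:2.5, that expands to 22.5 dB under threshold.
Output = -20 − 22.5 = -42.5 dB.

-42.5 dB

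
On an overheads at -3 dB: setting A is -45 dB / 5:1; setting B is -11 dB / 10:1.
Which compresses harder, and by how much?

A, by 26.4 dB

A: GR = 42 − 42/5 = 33.6 dB.
B: GR = 8 − 8/10 = 7.2 dB.
A reduces 26.4 dB more.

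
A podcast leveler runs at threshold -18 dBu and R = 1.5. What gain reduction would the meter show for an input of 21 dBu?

13 dB

The signal is 39 dB above threshold.
A 1.5:1 ratio leaves 26 dB of that excess.
So the signal is attenuated by 39 − 26 = 13 dB.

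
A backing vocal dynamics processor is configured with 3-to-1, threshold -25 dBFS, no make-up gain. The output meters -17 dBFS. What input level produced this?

-1 dBFS

Post-compression overshoot = -17 − (-25) = 8 dB.
Before 3:1 compression the overshoot was 8 × 3 = 24 dB, so input = -25 + 24 = -1 dBFS.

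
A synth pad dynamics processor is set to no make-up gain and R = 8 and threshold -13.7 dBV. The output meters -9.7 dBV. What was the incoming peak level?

18.3 dBV

That's 4 dB above the -13.7 dBV threshold.
Before 8:1 compression the overshoot was 4 × 8 = 32 dB, so input = -13.7 + 32 = 18.3 dBV.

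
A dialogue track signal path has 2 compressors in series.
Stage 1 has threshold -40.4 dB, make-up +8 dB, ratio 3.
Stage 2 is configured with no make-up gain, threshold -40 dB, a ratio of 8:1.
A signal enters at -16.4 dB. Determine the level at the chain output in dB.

Stage 1: overshoot 24 dB → 24/3 = 8 dB → -32.4 dB; +8 dB make-up → -24.4 dB.
Stage 2: overshoot 15.6 dB → 15.6/8 = 1.95 dB → -38.05 dB.

-38.05 dB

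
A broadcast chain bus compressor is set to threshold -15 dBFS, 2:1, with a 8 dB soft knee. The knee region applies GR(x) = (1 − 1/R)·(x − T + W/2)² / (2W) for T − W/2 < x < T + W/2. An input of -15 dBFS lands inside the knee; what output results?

-15.5 dBFS

x − T + W/2 = -15 − (-15) + 4 = 4.
GR = (1 − 1/2) × 4² / 16 = 0.5 × 16 / 16 = 0.5 dB.
Output = -15 − 0.5 = -15.5 dBFS.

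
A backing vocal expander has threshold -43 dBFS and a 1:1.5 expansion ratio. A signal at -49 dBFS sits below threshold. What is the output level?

-52 dBFS

The input is 6 dB below the -43 dBFS threshold.
A 1:1.5 expander multiplies undershoot by 1.5: 6 × 1.5 = 9 dB below threshold.
Output = -43 − 9 = -52 dBFS.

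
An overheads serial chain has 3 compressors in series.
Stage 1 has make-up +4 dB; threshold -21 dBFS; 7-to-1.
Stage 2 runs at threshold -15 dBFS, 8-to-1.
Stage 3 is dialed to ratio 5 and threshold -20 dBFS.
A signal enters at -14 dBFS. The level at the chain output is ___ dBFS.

-19.2 dBFS

Stage 1: 7 dB above -21 dBFS, reduced 7:1 to 1 dB above → -20 dBFS; +4 dB make-up → -16 dBFS.
Stage 2: -16 dBFS ≤ -15 dBFS, so stage 2 doesn't engage; output -16 dBFS.
Stage 3: overshoot 4 dB → 4/5 = 0.8 dB → -19.2 dBFS.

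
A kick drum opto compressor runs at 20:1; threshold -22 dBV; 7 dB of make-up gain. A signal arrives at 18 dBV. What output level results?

-13 dBV

18 dBV sits 40 dB over threshold.
The 40 dB excess becomes 2 dB after 20:1 reduction.
Output = -22 + 2 = -20 dBV; make-up adds 7 dB, giving -13 dBV.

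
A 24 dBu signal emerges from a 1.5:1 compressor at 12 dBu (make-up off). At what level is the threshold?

-12 dBu

Gain reduction = 24 − 12 = 12 dB; output overshoot = GR / (R − 1) = 12 / 0.5 = 24 dB.
Threshold = output − output overshoot = 12 − 24 = -12 dBu.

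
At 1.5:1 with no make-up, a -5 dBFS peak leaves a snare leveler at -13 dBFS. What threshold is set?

-29 dBFS

Let T be the threshold. Output overshoot = (input overshoot)/R, so -13 − T = (-5 − T)/1.5.
1.5·(-13 − T) = -5 − T → 0.5·T = -19.5 − (-5) = -14.5.
T = -14.5/0.5 = -29 dBFS.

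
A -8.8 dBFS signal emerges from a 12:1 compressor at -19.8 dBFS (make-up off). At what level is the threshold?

Gain reduction = -8.8 − (-19.8) = 11 dB; output overshoot = GR / (R − 1) = 11 / 11 = 1 dB.
Threshold = output − output overshoot = -19.8 − 1 = -20.8 dBFS.

-20.8 dBFS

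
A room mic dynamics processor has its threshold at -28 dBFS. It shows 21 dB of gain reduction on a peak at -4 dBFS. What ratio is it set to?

8:1

Input overshoot = -4 − (-28) = 24 dB.
Output overshoot = 24 − 21 = 3 dB.
Ratio = input overshoot / output overshoot = 24 / 3 = 8.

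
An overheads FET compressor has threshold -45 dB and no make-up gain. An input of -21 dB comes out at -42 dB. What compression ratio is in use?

8:1

Input overshoot = -21 − (-45) = 24 dB; output overshoot = -42 − (-45) = 3 dB.
Ratio = 24 / 3 = 8.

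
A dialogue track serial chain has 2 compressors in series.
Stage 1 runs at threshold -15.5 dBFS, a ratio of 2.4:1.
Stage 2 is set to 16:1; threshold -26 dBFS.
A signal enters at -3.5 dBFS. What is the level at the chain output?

-25.03125 dBFS

Stage 1: 12 dB above -15.5 dBFS, reduced 2.4:1 to 5 dB above → -10.5 dBFS.
Stage 2: 15.5 dB above -26 dBFS, reduced 16:1 to 0.96875 dB above → -25.03125 dBFS.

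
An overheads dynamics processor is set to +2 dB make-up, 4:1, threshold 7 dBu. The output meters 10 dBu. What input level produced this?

11 dBu

Before make-up, the level was 10 − 2 = 8 dBu.
The compressed level sits 8 − 7 = 1 dB over threshold.
Undo the ratio: input overshoot = 1 × 4 = 4 dB, giving input = 11 dBu.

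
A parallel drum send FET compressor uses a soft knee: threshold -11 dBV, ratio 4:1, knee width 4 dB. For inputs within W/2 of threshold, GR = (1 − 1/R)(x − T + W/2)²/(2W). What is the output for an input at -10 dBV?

x − T + W/2 = -10 − (-11) + 2 = 3.
GR = (1 − 1/4) × 3² / 8 = 0.75 × 9 / 8 = 0.84375 dB.
Output = -10 − 0.84375 = -10.84375 dBV.

-10.84375 dBV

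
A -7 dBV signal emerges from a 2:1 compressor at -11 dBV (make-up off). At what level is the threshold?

-15 dBV

Gain reduction = -7 − (-11) = 4 dB; output overshoot = GR / (R − 1) = 4 / 1 = 4 dB.
Threshold = output − output overshoot = -11 − 4 = -15 dBV.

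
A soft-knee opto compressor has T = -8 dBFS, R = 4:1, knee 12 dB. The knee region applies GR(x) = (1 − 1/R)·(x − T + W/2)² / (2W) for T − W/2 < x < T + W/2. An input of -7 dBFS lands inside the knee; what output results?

-8.53125 dBFS

x − T + W/2 = -7 − (-8) + 6 = 7.
GR = (1 − 1/4) × 7² / 24 = 0.75 × 49 / 24 = 1.53125 dB.
Output = -7 − 1.53125 = -8.53125 dBFS.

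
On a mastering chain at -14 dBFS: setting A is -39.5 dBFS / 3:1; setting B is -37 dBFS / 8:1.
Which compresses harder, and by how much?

B, by 3.125 dB

A: GR = 25.5 − 25.5/3 = 17 dB.
B: GR = 23 − 23/8 = 20.125 dB.
Difference: 3.125 dB in favour of B.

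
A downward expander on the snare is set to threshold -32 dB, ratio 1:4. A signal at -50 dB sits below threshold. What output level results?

-104 dB

Below threshold, a 1:4 expander applies gain = (4−1)×(T − x) of attenuation.
(4−1) × 18 = 54 dB, so output = -50 − 54 = -104 dB.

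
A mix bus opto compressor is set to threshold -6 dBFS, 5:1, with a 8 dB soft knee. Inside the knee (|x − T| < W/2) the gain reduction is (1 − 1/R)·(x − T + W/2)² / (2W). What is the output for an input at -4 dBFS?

-5.8 dBFS

x − T + W/2 = -4 − (-6) + 4 = 6.
GR = (1 − 1/5) × 6² / 16 = 0.8 × 36 / 16 = 1.8 dB.
Output = -4 − 1.8 = -5.8 dBFS.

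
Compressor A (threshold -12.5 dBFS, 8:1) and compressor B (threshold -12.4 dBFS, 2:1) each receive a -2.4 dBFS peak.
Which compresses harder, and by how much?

A, by 3.8375 dB

A: 10.1 dB over, compressed to 1.2625 dB over, so 8.8375 dB of GR.
B: 10 dB over, compressed to 5 dB over, so 5 dB of GR.
A reduces 3.8375 dB more.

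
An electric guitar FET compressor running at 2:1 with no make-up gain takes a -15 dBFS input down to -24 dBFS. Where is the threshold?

Gain reduction = -15 − (-24) = 9 dB; output overshoot = GR / (R − 1) = 9 / 1 = 9 dB.
Threshold = output − output overshoot = -24 − 9 = -33 dBFS.

-33 dBFS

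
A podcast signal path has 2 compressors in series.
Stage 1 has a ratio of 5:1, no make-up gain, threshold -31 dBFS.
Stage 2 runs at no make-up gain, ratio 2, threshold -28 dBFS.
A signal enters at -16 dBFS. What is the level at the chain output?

Stage 1: -16 dBFS is 15 dB over -31 dBFS; at 5:1 that becomes 3 dB over, giving -28 dBFS.
Stage 2: -28 dBFS is at or below the -28 dBFS threshold — no compression; output -28 dBFS.

-28 dBFS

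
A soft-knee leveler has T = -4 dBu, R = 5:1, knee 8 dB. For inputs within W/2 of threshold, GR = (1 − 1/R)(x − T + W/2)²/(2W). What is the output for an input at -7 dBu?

x − T + W/2 = -7 − (-4) + 4 = 1.
GR = (1 − 1/5) × 1² / 16 = 0.8 × 1 / 16 = 0.05 dB.
Output = -7 − 0.05 = -7.05 dBu.

-7.05 dBu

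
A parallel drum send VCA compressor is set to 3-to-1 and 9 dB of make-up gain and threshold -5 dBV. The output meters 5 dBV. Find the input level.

-2 dBV

Remove make-up: 5 − 9 = -4 dBV.
Post-compression overshoot = -4 − (-5) = 1 dB.
Undo the ratio: input overshoot = 1 × 3 = 3 dB, giving input = -2 dBV.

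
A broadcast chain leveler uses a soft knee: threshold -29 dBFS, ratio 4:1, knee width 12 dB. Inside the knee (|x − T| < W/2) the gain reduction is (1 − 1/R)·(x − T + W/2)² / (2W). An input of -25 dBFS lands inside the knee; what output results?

x − T + W/2 = -25 − (-29) + 6 = 10.
GR = (1 − 1/4) × 10² / 24 = 0.75 × 100 / 24 = 3.125 dB.
Output = -25 − 3.125 = -28.125 dBFS.

-28.125 dBFS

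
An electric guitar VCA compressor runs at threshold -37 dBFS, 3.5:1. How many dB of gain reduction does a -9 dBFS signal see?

Overshoot = -9 − (-37) = 28 dB.
After 3.5:1 compression the overshoot becomes 28/3.5 = 8 dB.
Gain reduction = 28 − 8 = 20 dB.

20 dB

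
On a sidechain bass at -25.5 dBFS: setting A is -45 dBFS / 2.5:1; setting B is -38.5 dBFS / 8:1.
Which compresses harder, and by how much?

A: 19.5 dB over, compressed to 7.8 dB over, so 11.7 dB of GR.
B: 13 dB over, compressed to 1.625 dB over, so 11.375 dB of GR.
A applies 0.325 dB more gain reduction.

A, by 0.325 dB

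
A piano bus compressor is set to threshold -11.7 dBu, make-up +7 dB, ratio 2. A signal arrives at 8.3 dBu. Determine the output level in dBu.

The input is 20 dB above the -11.7 dBu threshold.
2:1 compression reduces that to 20/2 = 10 dB over.
That puts the output at -1.7 dBu; make-up adds 7 dB, giving 5.3 dBu.

5.3 dBu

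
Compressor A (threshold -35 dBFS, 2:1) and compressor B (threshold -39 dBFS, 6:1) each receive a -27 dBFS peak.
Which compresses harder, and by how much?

B, by 6 dB

A: 8 dB over, compressed to 4 dB over, so 4 dB of GR.
B: 12 dB over, compressed to 2 dB over, so 10 dB of GR.
B reduces 6 dB more.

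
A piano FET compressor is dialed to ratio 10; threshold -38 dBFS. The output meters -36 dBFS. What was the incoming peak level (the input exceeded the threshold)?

Post-compression overshoot = -36 − (-38) = 2 dB.
Undo the ratio: input overshoot = 2 × 10 = 20 dB, giving input = -18 dBFS.

-18 dBFS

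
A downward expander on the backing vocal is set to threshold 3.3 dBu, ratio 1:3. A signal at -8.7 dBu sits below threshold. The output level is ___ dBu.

Below threshold, a 1:3 expander applies gain = (3−1)×(T − x) of attenuation.
(3−1) × 12 = 24 dB, so output = -8.7 − 24 = -32.7 dBu.

-32.7 dBu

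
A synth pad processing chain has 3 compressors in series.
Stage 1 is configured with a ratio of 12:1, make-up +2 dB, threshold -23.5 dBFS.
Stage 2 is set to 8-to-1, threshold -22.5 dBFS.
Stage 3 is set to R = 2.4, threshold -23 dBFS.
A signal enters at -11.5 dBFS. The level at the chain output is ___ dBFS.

-22.6875 dBFS

Stage 1: 12 dB above -23.5 dBFS, reduced 12:1 to 1 dB above → -22.5 dBFS; +2 dB make-up → -20.5 dBFS.
Stage 2: 2 dB above -22.5 dBFS, reduced 8:1 to 0.25 dB above → -22.25 dBFS.
Stage 3: overshoot 0.75 dB → 0.75/2.4 = 0.3125 dB → -22.6875 dBFS.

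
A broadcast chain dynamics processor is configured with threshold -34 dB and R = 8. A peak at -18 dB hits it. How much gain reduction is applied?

-18 dB exceeds the threshold by 16 dB.
A 8:1 ratio leaves 2 dB of that excess.
Gain reduction = 16 − 2 = 14 dB.

14 dB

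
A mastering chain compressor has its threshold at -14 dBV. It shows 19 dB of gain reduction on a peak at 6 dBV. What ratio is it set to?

20:1

Input overshoot = 6 − (-14) = 20 dB.
Output overshoot = 20 − 19 = 1 dB.
Ratio = input overshoot / output overshoot = 20 / 1 = 20.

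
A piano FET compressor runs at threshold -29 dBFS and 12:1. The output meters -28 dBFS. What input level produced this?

Post-compression overshoot = -28 − (-29) = 1 dB.
Input overshoot = R × output overshoot = 12 dB → input = -29 + 12 = -17 dBFS.

-17 dBFS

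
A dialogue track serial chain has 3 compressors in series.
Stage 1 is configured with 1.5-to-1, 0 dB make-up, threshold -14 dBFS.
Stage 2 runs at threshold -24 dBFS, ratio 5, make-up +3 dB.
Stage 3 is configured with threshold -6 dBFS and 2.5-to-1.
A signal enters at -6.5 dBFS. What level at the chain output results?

Stage 1: overshoot 7.5 dB → 7.5/1.5 = 5 dB → -9 dBFS.
Stage 2: overshoot 15 dB → 15/5 = 3 dB → -21 dBFS; +3 dB make-up → -18 dBFS.
Stage 3: below threshold (-18 ≤ -6); passes unchanged; output -18 dBFS.

-18 dBFS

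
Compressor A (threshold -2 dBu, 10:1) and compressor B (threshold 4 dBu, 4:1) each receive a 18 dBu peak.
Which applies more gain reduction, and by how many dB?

A, by 7.5 dB

A: GR = 20 − 20/10 = 18 dB.
B: GR = 14 − 14/4 = 10.5 dB.
A applies 7.5 dB more gain reduction.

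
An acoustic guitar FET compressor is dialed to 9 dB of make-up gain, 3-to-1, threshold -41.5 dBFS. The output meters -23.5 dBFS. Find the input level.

-14.5 dBFS

Before make-up, the level was -23.5 − 9 = -32.5 dBFS.
The compressed level sits -32.5 − (-41.5) = 9 dB over threshold.
Undo the ratio: input overshoot = 9 × 3 = 27 dB, giving input = -14.5 dBFS.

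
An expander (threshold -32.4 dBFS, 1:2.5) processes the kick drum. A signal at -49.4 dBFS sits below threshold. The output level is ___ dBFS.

Undershoot = (-32.4) − (-49.4) = 17 dB.
At 1:2.5, that expands to 42.5 dB under threshold.
Output = -32.4 − 42.5 = -74.9 dBFS.

-74.9 dBFS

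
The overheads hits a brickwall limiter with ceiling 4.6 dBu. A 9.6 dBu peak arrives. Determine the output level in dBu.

4.6 dBu

A brickwall limiter is an ∞:1 compressor: any input above the ceiling is clamped to 4.6 dBu.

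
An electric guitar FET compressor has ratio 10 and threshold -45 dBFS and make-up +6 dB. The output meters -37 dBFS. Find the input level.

-25 dBFS

Stripping the +6 dB make-up gives -43 dBFS at the gain stage.
The compressed level sits -43 − (-45) = 2 dB over threshold.
Undo the ratio: input overshoot = 2 × 10 = 20 dB, giving input = -25 dBFS.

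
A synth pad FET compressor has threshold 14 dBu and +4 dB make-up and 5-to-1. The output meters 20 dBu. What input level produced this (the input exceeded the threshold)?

Before make-up, the level was 20 − 4 = 16 dBu.
Post-compression overshoot = 16 − 14 = 2 dB.
Input overshoot = R × output overshoot = 10 dB → input = 14 + 10 = 24 dBu.

24 dBu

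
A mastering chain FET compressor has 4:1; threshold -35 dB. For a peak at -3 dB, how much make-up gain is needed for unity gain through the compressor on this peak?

Overshoot 32 dB → 32/4 = 8 dB after compression, so the compressed level is -35 + 8 = -27 dB.
Make-up = target − compressed = -3 − (-27) = 24 dB.

24 dB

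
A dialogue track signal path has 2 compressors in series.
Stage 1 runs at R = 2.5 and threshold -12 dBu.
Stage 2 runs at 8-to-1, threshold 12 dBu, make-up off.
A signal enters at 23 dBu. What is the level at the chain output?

2 dBu

Stage 1: 23 dBu is 35 dB over -12 dBu; at 2.5:1 that becomes 14 dB over, giving 2 dBu.
Stage 2: 2 dBu ≤ 12 dBu, so stage 2 doesn't engage; output 2 dBu.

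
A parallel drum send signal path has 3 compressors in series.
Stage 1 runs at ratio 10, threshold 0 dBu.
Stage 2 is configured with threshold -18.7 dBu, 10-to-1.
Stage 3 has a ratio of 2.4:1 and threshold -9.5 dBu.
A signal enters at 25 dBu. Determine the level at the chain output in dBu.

-16.58 dBu

Stage 1: overshoot 25 dB → 25/10 = 2.5 dB → 2.5 dBu.
Stage 2: overshoot 21.2 dB → 21.2/10 = 2.12 dB → -16.58 dBu.
Stage 3: -16.58 dBu is at or below the -9.5 dBu threshold — no compression; output -16.58 dBu.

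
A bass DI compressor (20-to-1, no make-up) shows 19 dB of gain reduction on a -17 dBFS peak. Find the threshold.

-37 dBFS

Let T be the threshold. Output overshoot = (input overshoot)/R, so -36 − T = (-17 − T)/20.
20·(-36 − T) = -17 − T → 19·T = -720 − (-17) = -703.
T = -703/19 = -37 dBFS.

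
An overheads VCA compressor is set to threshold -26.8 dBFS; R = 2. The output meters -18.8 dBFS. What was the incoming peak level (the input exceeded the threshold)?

The compressed level sits -18.8 − (-26.8) = 8 dB over threshold.
Input overshoot = R × output overshoot = 16 dB → input = -26.8 + 16 = -10.8 dBFS.

-10.8 dBFS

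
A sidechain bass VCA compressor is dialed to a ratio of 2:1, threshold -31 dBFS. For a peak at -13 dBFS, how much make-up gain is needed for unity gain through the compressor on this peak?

9 dB

The peak compresses to -31 + 18/2 = -22 dBFS.
To reach -13 dBFS requires -13 − (-22) = 9 dB of make-up.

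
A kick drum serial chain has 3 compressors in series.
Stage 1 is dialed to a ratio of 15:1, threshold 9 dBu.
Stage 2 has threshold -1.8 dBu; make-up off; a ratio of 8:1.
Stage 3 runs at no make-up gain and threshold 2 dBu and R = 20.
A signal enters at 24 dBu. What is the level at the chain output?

-0.325 dBu

Stage 1: 24 dBu is 15 dB over 9 dBu; at 15:1 that becomes 1 dB over, giving 10 dBu.
Stage 2: overshoot 11.8 dB → 11.8/8 = 1.475 dB → -0.325 dBu.
Stage 3: -0.325 dBu ≤ 2 dBu, so stage 3 doesn't engage; output -0.325 dBu.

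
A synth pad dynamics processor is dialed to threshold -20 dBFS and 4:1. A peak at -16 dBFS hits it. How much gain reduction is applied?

3 dB

-16 dBFS exceeds the threshold by 4 dB.
At 4:1, output sits 4/4 = 1 dB above threshold.
Gain reduction = 4 − 1 = 3 dB.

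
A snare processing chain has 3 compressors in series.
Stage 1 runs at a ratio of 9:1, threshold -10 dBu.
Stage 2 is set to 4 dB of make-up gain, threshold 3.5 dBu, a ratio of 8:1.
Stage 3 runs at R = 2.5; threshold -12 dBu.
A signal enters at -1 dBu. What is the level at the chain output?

Stage 1: -1 dBu is 9 dB over -10 dBu; at 9:1 that becomes 1 dB over, giving -9 dBu.
Stage 2: below threshold (-9 ≤ 3.5); passes unchanged; make-up brings it to -5 dBu.
Stage 3: -5 dBu is 7 dB over -12 dBu; at 2.5:1 that becomes 2.8 dB over, giving -9.2 dBu.

-9.2 dBu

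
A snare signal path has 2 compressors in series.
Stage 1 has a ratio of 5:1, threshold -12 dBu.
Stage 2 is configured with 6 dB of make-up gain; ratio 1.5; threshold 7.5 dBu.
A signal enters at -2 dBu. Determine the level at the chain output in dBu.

-4 dBu

Stage 1: -2 dBu is 10 dB over -12 dBu; at 5:1 that becomes 2 dB over, giving -10 dBu.
Stage 2: -10 dBu is at or below the 7.5 dBu threshold — no compression; make-up brings it to -4 dBu.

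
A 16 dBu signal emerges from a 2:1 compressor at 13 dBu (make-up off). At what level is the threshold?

Gain reduction = 16 − 13 = 3 dB; output overshoot = GR / (R − 1) = 3 / 1 = 3 dB.
Threshold = output − output overshoot = 13 − 3 = 10 dBu.

10 dBu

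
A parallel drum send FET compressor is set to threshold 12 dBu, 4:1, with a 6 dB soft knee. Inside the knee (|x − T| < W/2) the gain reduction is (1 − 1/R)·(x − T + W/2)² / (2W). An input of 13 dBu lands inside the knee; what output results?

x − T + W/2 = 13 − 12 + 3 = 4.
GR = (1 − 1/4) × 4² / 12 = 0.75 × 16 / 12 = 1 dB.
Output = 13 − 1 = 12 dBu.

12 dBu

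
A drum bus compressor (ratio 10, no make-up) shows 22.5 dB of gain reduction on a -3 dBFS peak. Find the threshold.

Gain reduction = -3 − (-25.5) = 22.5 dB; output overshoot = GR / (R − 1) = 22.5 / 9 = 2.5 dB.
Threshold = output − output overshoot = -25.5 − 2.5 = -28 dBFS.

-28 dBFS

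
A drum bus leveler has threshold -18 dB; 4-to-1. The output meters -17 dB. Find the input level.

-14 dB

That's 1 dB above the -18 dB threshold.
Input overshoot = R × output overshoot = 4 dB → input = -18 + 4 = -14 dB.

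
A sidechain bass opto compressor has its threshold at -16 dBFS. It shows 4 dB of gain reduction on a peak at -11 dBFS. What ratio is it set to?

5:1

Input overshoot = -11 − (-16) = 5 dB.
Output overshoot = 5 − 4 = 1 dB.
Ratio = input overshoot / output overshoot = 5 / 1 = 5.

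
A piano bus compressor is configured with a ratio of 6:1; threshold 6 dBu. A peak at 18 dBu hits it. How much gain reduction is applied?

Overshoot = 18 − 6 = 12 dB.
At 6:1, output sits 12/6 = 2 dB above threshold.
So the signal is attenuated by 12 − 2 = 10 dB.

10 dB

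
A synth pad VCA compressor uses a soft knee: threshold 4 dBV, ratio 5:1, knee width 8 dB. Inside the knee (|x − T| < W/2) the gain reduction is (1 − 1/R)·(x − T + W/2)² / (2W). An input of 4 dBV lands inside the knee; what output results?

3.2 dBV

x − T + W/2 = 4 − 4 + 4 = 4.
GR = (1 − 1/5) × 4² / 16 = 0.8 × 16 / 16 = 0.8 dB.
Output = 4 − 0.8 = 3.2 dBV.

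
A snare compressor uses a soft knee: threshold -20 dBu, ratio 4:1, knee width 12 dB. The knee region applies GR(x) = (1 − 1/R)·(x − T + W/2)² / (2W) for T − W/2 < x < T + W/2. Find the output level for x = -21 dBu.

-21.78125 dBu

x − T + W/2 = -21 − (-20) + 6 = 5.
GR = (1 − 1/4) × 5² / 24 = 0.75 × 25 / 24 = 0.78125 dB.
Output = -21 − 0.78125 = -21.78125 dBu.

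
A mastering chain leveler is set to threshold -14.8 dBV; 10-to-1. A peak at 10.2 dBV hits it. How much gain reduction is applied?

22.5 dB

The signal is 25 dB above threshold.
A 10:1 ratio leaves 2.5 dB of that excess.
So the signal is attenuated by 25 − 2.5 = 22.5 dB.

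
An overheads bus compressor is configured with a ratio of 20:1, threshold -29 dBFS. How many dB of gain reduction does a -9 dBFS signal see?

19 dB

The signal is 20 dB above threshold.
A 20:1 ratio leaves 1 dB of that excess.
GR = overshoot in − overshoot out = 20 − 1 = 19 dB.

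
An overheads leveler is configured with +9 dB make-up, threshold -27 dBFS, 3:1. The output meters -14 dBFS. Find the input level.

Remove make-up: -14 − 9 = -23 dBFS.
Post-compression overshoot = -23 − (-27) = 4 dB.
Undo the ratio: input overshoot = 4 × 3 = 12 dB, giving input = -15 dBFS.

-15 dBFS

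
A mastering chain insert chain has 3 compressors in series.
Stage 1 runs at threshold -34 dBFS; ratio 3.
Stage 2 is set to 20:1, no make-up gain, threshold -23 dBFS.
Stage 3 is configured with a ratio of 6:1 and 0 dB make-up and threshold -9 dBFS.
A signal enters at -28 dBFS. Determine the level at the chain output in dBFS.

-32 dBFS

Stage 1: -28 dBFS is 6 dB over -34 dBFS; at 3:1 that becomes 2 dB over, giving -32 dBFS.
Stage 2: below threshold (-32 ≤ -23); passes unchanged; output -32 dBFS.
Stage 3: -32 dBFS ≤ -9 dBFS, so stage 3 doesn't engage; output -32 dBFS.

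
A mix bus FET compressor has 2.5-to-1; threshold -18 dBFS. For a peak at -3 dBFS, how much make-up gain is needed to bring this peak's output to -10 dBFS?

The peak compresses to -18 + 15/2.5 = -12 dBFS.
To reach -10 dBFS requires -10 − (-12) = 2 dB of make-up.

2 dB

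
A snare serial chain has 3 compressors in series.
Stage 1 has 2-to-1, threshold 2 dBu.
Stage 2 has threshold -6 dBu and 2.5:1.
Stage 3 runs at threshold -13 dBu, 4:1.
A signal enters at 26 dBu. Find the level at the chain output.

-9.25 dBu

Stage 1: 26 dBu is 24 dB over 2 dBu; at 2:1 that becomes 12 dB over, giving 14 dBu.
Stage 2: overshoot 20 dB → 20/2.5 = 8 dB → 2 dBu.
Stage 3: 15 dB above -13 dBu, reduced 4:1 to 3.75 dB above → -9.25 dBu.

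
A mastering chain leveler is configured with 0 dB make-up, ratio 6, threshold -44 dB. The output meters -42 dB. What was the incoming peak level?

-32 dB

The compressed level sits -42 − (-44) = 2 dB over threshold.
Input overshoot = R × output overshoot = 12 dB → input = -44 + 12 = -32 dB.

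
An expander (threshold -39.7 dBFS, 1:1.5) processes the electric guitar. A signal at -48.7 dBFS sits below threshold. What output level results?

-53.2 dBFS

Below threshold, a 1:1.5 expander applies gain = (1.5−1)×(T − x) of attenuation.
(1.5−1) × 9 = 4.5 dB, so output = -48.7 − 4.5 = -53.2 dBFS.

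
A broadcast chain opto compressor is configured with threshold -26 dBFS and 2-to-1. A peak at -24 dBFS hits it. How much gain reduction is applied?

The signal is 2 dB above threshold.
A 2:1 ratio leaves 1 dB of that excess.
Gain reduction = 2 − 1 = 1 dB.

1 dB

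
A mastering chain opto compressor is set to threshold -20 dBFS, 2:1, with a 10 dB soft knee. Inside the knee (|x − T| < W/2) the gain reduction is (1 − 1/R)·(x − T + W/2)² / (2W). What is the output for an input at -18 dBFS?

-19.225 dBFS

x − T + W/2 = -18 − (-20) + 5 = 7.
GR = (1 − 1/2) × 7² / 20 = 0.5 × 49 / 20 = 1.225 dB.
Output = -18 − 1.225 = -19.225 dBFS.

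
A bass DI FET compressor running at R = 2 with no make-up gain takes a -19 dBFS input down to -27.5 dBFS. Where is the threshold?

-36 dBFS

Gain reduction = -19 − (-27.5) = 8.5 dB; output overshoot = GR / (R − 1) = 8.5 / 1 = 8.5 dB.
Threshold = output − output overshoot = -27.5 − 8.5 = -36 dBFS.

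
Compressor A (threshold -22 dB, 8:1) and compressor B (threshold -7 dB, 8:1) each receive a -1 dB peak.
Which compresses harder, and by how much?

A: GR = 21 − 21/8 = 18.375 dB.
B: GR = 6 − 6/8 = 5.25 dB.
Difference: 13.125 dB in favour of A.

A, by 13.125 dB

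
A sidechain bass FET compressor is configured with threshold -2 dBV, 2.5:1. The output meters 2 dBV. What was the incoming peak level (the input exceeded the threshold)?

Post-compression overshoot = 2 − (-2) = 4 dB.
Input overshoot = R × output overshoot = 10 dB → input = -2 + 10 = 8 dBV.

8 dBV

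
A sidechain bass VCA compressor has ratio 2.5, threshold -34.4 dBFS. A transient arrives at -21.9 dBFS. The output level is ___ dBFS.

The input is 12.5 dB above the -34.4 dBFS threshold.
The 12.5 dB excess becomes 5 dB after 2.5:1 reduction.
That puts the output at -29.4 dBFS.

-29.4 dBFS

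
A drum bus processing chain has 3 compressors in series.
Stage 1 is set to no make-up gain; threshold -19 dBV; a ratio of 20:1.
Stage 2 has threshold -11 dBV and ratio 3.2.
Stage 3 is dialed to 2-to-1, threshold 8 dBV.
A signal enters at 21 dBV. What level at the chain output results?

-17 dBV

Stage 1: 21 dBV is 40 dB over -19 dBV; at 20:1 that becomes 2 dB over, giving -17 dBV.
Stage 2: -17 dBV is at or below the -11 dBV threshold — no compression; output -17 dBV.
Stage 3: below threshold (-17 ≤ 8); passes unchanged; output -17 dBV.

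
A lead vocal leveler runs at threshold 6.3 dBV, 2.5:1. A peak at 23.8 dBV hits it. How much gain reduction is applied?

10.5 dB

Overshoot = 23.8 − 6.3 = 17.5 dB.
After 2.5:1 compression the overshoot becomes 17.5/2.5 = 7 dB.
GR = overshoot in − overshoot out = 17.5 − 7 = 10.5 dB.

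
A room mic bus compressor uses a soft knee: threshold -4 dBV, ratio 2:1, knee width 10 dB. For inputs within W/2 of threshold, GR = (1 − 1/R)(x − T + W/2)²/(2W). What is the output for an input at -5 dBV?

-5.4 dBV

x − T + W/2 = -5 − (-4) + 5 = 4.
GR = (1 − 1/2) × 4² / 20 = 0.5 × 16 / 20 = 0.4 dB.
Output = -5 − 0.4 = -5.4 dBV.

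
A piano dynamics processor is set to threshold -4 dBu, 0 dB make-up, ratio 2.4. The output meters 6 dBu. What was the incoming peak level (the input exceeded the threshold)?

Post-compression overshoot = 6 − (-4) = 10 dB.
Undo the ratio: input overshoot = 10 × 2.4 = 24 dB, giving input = 20 dBu.

20 dBu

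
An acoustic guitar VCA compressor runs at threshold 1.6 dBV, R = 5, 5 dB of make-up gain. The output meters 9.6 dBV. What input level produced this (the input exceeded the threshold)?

Stripping the +5 dB make-up gives 4.6 dBV at the gain stage.
The compressed level sits 4.6 − 1.6 = 3 dB over threshold.
Before 5:1 compression the overshoot was 3 × 5 = 15 dB, so input = 1.6 + 15 = 16.6 dBV.

16.6 dBV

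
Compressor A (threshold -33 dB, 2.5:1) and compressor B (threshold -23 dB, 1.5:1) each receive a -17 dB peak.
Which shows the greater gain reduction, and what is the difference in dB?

A, by 7.6 dB

A: GR = 16 − 16/2.5 = 9.6 dB.
B: GR = 6 − 6/1.5 = 2 dB.
A applies 7.6 dB more gain reduction.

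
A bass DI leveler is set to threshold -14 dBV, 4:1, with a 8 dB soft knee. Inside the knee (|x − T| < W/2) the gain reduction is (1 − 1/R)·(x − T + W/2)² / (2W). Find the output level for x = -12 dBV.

-13.6875 dBV

x − T + W/2 = -12 − (-14) + 4 = 6.
GR = (1 − 1/4) × 6² / 16 = 0.75 × 36 / 16 = 1.6875 dB.
Output = -12 − 1.6875 = -13.6875 dBV.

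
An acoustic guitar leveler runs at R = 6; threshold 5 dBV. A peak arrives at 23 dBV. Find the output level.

8 dBV

Overshoot: 23 − 5 = 18 dB.
The 18 dB excess becomes 3 dB after 6:1 reduction.
So the level is 5 + 3 = 8 dBV.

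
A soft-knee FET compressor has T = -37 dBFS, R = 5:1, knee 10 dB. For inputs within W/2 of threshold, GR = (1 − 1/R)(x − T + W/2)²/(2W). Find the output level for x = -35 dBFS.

-36.96 dBFS

x − T + W/2 = -35 − (-37) + 5 = 7.
GR = (1 − 1/5) × 7² / 20 = 0.8 × 49 / 20 = 1.96 dB.
Output = -35 − 1.96 = -36.96 dBFS.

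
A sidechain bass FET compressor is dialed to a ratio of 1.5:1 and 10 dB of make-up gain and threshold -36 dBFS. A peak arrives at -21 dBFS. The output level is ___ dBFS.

-16 dBFS

The input is 15 dB above the -36 dBFS threshold.
The 15 dB excess becomes 10 dB after 1.5:1 reduction.
That puts the output at -26 dBFS; make-up adds 10 dB, giving -16 dBFS.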